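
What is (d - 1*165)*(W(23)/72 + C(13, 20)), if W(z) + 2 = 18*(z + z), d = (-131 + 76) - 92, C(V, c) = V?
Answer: -22906/3 ≈ -7635.3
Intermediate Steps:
d = -147 (d = -55 - 92 = -147)
W(z) = -2 + 36*z (W(z) = -2 + 18*(z + z) = -2 + 18*(2*z) = -2 + 36*z)
(d - 1*165)*(W(23)/72 + C(13, 20)) = (-147 - 1*165)*((-2 + 36*23)/72 + 13) = (-147 - 165)*((-2 + 828)*(1/72) + 13) = -312*(826*(1/72) + 13) = -312*(413/36 + 13) = -312*881/36 = -22906/3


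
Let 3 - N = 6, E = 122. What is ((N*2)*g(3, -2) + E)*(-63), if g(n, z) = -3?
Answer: -8820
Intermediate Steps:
N = -3 (N = 3 - 1*6 = 3 - 6 = -3)
((N*2)*g(3, -2) + E)*(-63) = (-3*2*(-3) + 122)*(-63) = (-6*(-3) + 122)*(-63) = (18 + 122)*(-63) = 140*(-63) = -8820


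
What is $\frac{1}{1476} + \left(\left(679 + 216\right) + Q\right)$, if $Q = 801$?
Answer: $\frac{2503297}{1476} \approx 1696.0$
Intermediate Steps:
$\frac{1}{1476} + \left(\left(679 + 216\right) + Q\right) = \frac{1}{1476} + \left(\left(679 + 216\right) + 801\right) = \frac{1}{1476} + \left(895 + 801\right) = \frac{1}{1476} + 1696 = \frac{2503297}{1476}$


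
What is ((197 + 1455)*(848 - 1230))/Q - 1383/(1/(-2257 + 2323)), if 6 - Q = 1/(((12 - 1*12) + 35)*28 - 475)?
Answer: -595168382/3029 ≈ -1.9649e+5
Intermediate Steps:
Q = 3029/505 (Q = 6 - 1/(((12 - 1*12) + 35)*28 - 475) = 6 - 1/(((12 - 12) + 35)*28 - 475) = 6 - 1/((0 + 35)*28 - 475) = 6 - 1/(35*28 - 475) = 6 - 1/(980 - 475) = 6 - 1/505 = 3029/505 ≈ 5.9980)
((197 + 1455)*(848 - 1230))/Q - 1383/(1/(-2257 + 2323)) = ((197 + 1455)*(848 - 1230))/(3029/505) - 1383/(1/(-2257 + 2323)) = (1652*(-382))*(505/3029) - 1383/(1/66) = -631064*505/3029 - 1383/1/66 = -318687320/3029 - 1383*66 = -318687320/3029 - 91278 = -595168382/3029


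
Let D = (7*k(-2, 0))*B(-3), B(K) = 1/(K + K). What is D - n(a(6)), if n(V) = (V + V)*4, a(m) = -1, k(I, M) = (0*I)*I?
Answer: 8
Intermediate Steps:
k(I, M) = 0 (k(I, M) = 0*I = 0)
B(K) = 1/(2*K)
D = 0 (D = (7*0)*((½)/(-3)) = 0*((½)*(-⅓)) = 0*(-⅙) = 0)
n(V) = 8*V (n(V) = (2*V)*4 = 8*V)
D - n(a(6)) = 0 - 8*(-1) = 0 - 1*(-8) = 0 + 8 = 8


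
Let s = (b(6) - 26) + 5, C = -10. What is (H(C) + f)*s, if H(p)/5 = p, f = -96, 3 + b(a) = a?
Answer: 2628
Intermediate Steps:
b(a) = -3 + a
H(p) = 5*p
s = -18 (s = ((-3 + 6) - 26) + 5 = (3 - 26) + 5 = -23 + 5 = -18)
(H(C) + f)*s = (5*(-10) - 96)*(-18) = (-50 - 96)*(-18) = -146*(-18) = 2628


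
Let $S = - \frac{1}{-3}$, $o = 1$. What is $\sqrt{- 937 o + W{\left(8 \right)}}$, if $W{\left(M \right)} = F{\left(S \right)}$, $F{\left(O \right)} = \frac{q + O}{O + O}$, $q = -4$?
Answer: $\frac{i \sqrt{3770}}{2} \approx 30.7 i$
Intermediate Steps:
$S = \frac{1}{3}$ ($S = \left(-1\right) \left(- \frac{1}{3}\right) = \frac{1}{3} \approx 0.33333$)
$F{\left(O \right)} = \frac{-4 + O}{2 O}$ ($F{\left(O \right)} = \frac{-4 + O}{O + O} = \frac{-4 + O}{2 O}$)
$W{\left(M \right)} = - \frac{11}{2}$ ($W{\left(M \right)} = \frac{\frac{1}{\frac{1}{3}} \left(-4 + \frac{1}{3}\right)}{2} = \frac{1}{2} \cdot 3 \left(- \frac{11}{3}\right) = - \frac{11}{2}$)
$\sqrt{- 937 o + W{\left(8 \right)}} = \sqrt{\left(-937\right) 1 - \frac{11}{2}} = \sqrt{-937 - \frac{11}{2}} = \sqrt{- \frac{1885}{2}} = \frac{i \sqrt{3770}}{2}$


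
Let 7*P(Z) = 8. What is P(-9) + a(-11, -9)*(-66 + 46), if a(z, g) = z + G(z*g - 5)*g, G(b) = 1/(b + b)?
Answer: 73071/329 ≈ 222.10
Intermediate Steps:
P(Z) = 8/7 (P(Z) = (⅐)*8 = 8/7)
G(b) = 1/(2*b)
a(z, g) = z + g/(2*(-5 + g*z)) (a(z, g) = z + (1/(2*(z*g - 5)))*g = z + (1/(2*(g*z - 5)))*g = z + (1/(2*(-5 + g*z)))*g = z + g/(2*(-5 + g*z)))
P(-9) + a(-11, -9)*(-66 + 46) = 8/7 + (((½)*(-9) - 11*(-5 - 9*(-11)))/(-5 - 9*(-11)))*(-66 + 46) = 8/7 + ((-9/2 - 11*(-5 + 99))/(-5 + 99))*(-20) = 8/7 + ((-9/2 - 11*94)/94)*(-20) = 8/7 + ((-9/2 - 1034)/94)*(-20) = 8/7 + ((1/94)*(-2077/2))*(-20) = 8/7 - 2077/188*(-20) = 8/7 + 10385/47 = 73071/329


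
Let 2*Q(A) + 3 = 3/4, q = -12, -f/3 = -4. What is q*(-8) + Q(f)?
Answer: 759/8 ≈ 94.875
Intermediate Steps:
f = 12 (f = -3*(-4) = 12)
Q(A) = -9/8 (Q(A) = -3/2 + (3/4)/2 = -3/2 + (3*(¼))/2 = -3/2 + (½)*(¾) = -3/2 + 3/8 = -9/8)
q*(-8) + Q(f) = -12*(-8) - 9/8 = 96 - 9/8 = 759/8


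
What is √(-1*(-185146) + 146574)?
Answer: 2*√82930 ≈ 575.95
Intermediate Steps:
√(-1*(-185146) + 146574) = √(185146 + 146574) = √331720 = 2*√82930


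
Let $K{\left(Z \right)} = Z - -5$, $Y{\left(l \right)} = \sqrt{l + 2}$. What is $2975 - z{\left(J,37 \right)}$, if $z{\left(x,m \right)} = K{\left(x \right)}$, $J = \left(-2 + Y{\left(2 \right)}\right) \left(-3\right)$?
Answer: $2970$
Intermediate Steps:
$Y{\left(l \right)} = \sqrt{2 + l}$
$K{\left(Z \right)} = 5 + Z$ ($K{\left(Z \right)} = Z + 5 = 5 + Z$)
$J = 0$ ($J = \left(-2 + \sqrt{2 + 2}\right) \left(-3\right) = \left(-2 + \sqrt{4}\right) \left(-3\right) = \left(-2 + 2\right) \left(-3\right) = 0 \left(-3\right) = 0$)
$z{\left(x,m \right)} = 5 + x$
$2975 - z{\left(J,37 \right)} = 2975 - \left(5 + 0\right) = 2975 - 5 = 2970$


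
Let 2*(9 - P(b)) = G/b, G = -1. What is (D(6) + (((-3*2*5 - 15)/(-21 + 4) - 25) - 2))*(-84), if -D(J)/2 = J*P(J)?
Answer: 190428/17 ≈ 11202.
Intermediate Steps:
P(b) = 9 + 1/(2*b) (P(b) = 9 - (-1)/(2*b) = 9 + 1/(2*b))
D(J) = -2*J*(9 + 1/(2*J))
(D(6) + (((-3*2*5 - 15)/(-21 + 4) - 25) - 2))*(-84) = ((-1 - 18*6) + (((-3*2*5 - 15)/(-21 + 4) - 25) - 2))*(-84) = ((-1 - 108) + (((-6*5 - 15)/(-17) - 25) - 2))*(-84) = (-109 + (((-30 - 15)*(-1/17) - 25) - 2))*(-84) = (-109 + ((-45*(-1/17) - 25) - 2))*(-84) = (-109 + ((45/17 - 25) - 2))*(-84) = (-109 + (-380/17 - 2))*(-84) = (-109 - 414/17)*(-84) = -2267/17*(-84) = 190428/17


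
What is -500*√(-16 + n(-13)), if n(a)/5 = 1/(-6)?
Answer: -250*I*√606/3 ≈ -2051.4*I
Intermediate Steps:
n(a) = -⅚ (n(a) = 5/(-6) = 5*(-⅙) = -⅚)
-500*√(-16 + n(-13)) = -500*√(-16 - ⅚) = -250*I*√606/3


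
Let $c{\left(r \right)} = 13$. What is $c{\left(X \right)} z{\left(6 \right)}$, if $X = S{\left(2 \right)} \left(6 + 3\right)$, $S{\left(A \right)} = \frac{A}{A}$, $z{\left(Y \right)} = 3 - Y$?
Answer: $-39$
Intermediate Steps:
$S{\left(A \right)} = 1$
$X = 9$ ($X = 1 \left(6 + 3\right) = 1 \cdot 9 = 9$)
$c{\left(X \right)} z{\left(6 \right)} = 13 \left(3 - 6\right) = 13 \left(-3\right) = -39$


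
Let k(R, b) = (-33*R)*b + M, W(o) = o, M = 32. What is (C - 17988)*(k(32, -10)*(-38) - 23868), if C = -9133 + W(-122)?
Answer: 11615434452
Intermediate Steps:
k(R, b) = 32 - 33*R*b (k(R, b) = (-33*R)*b + 32 = -33*R*b + 32 = 32 - 33*R*b)
C = -9255 (C = -9133 - 122 = -9255)
(C - 17988)*(k(32, -10)*(-38) - 23868) = (-9255 - 17988)*((32 - 33*32*(-10))*(-38) - 23868) = -27243*((32 + 10560)*(-38) - 23868) = -27243*(10592*(-38) - 23868) = -27243*(-402496 - 23868) = -27243*(-426364) = 11615434452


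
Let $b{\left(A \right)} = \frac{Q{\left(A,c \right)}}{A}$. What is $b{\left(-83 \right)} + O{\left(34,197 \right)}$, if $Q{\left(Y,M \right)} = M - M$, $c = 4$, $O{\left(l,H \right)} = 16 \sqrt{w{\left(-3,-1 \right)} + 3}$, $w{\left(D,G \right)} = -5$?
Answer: $16 i \sqrt{2} \approx 22.627 i$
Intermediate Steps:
$O{\left(l,H \right)} = 16 i \sqrt{2}$ ($O{\left(l,H \right)} = 16 \sqrt{-5 + 3} = 16 \sqrt{-2} = 16 i \sqrt{2}$)
$Q{\left(Y,M \right)} = 0$
$b{\left(A \right)} = 0$ ($b{\left(A \right)} = \frac{0}{A} = 0$)
$b{\left(-83 \right)} + O{\left(34,197 \right)} = 0 + 16 i \sqrt{2} = 16 i \sqrt{2}$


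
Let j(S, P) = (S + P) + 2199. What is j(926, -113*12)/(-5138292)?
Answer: -1769/5138292 ≈ -0.00034428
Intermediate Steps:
j(S, P) = 2199 + P + S (j(S, P) = (P + S) + 2199 = 2199 + P + S)
j(926, -113*12)/(-5138292) = (2199 - 113*12 + 926)/(-5138292) = (2199 - 1356 + 926)*(-1/5138292) = 1769*(-1/5138292) = -1769/5138292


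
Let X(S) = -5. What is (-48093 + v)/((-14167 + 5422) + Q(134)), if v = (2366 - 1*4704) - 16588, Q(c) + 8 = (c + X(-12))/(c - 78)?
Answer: 3753064/490039 ≈ 7.6587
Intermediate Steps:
Q(c) = -8 + (-5 + c)/(-78 + c) (Q(c) = -8 + (c - 5)/(c - 78) = -8 + (-5 + c)/(-78 + c))
v = -18926 (v = (2366 - 4704) - 16588 = -2338 - 16588 = -18926)
(-48093 + v)/((-14167 + 5422) + Q(134)) = (-48093 - 18926)/((-14167 + 5422) + (619 - 7*134)/(-78 + 134)) = -67019/(-8745 + (619 - 938)/56) = -67019/(-8745 + (1/56)*(-319)) = -67019/(-8745 - 319/56) = -67019/(-490039/56) = -67019*(-56/490039) = 3753064/490039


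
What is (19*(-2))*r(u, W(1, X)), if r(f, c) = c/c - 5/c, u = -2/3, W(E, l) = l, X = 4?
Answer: 19/2 ≈ 9.5000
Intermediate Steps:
u = -⅔ (u = -2*⅓ = -⅔ ≈ -0.66667)
r(f, c) = 1 - 5/c
(19*(-2))*r(u, W(1, X)) = (19*(-2))*((-5 + 4)/4) = -19*(-1)/2 = -38*(-¼) = 19/2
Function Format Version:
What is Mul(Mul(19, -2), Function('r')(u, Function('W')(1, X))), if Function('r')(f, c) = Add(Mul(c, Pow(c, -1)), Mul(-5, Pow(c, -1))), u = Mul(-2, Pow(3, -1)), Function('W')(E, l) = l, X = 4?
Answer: Rational(19, 2) ≈ 9.5000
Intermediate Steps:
u = Rational(-2, 3) (u = Mul(-2, Rational(1, 3)) = Rational(-2, 3) ≈ -0.66667)
Function('r')(f, c) = Add(1, Mul(-5, Pow(c, -1)))
Mul(Mul(19, -2), Function('r')(u, Function('W')(1, X))) = Mul(Mul(19, -2), Mul(Pow(4, -1), Add(-5, 4))) = Mul(-38, Mul(Rational(1, 4), -1)) = Mul(-38, Rational(-1, 4)) = Rational(19, 2)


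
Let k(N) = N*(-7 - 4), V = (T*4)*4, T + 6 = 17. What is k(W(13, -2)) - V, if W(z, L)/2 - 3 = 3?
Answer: -308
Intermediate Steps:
T = 11 (T = -6 + 17 = 11)
W(z, L) = 12 (W(z, L) = 6 + 2*3 = 6 + 6 = 12)
V = 176 (V = (11*4)*4 = 44*4 = 176)
k(N) = -11*N (k(N) = N*(-11) = -11*N)
k(W(13, -2)) - V = -11*12 - 1*176 = -132 - 176 = -308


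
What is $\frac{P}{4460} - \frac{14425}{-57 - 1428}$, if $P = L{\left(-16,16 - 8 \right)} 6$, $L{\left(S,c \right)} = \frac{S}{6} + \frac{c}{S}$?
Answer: $\frac{12861457}{1324620} \approx 9.7095$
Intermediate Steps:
$L{\left(S,c \right)} = \frac{S}{6} + \frac{c}{S}$ ($L{\left(S,c \right)} = S \frac{1}{6} + \frac{c}{S} = \frac{S}{6} + \frac{c}{S}$)
$P = -19$ ($P = \left(\frac{1}{6} \left(-16\right) + \frac{16 - 8}{-16}\right) 6 = \left(- \frac{8}{3} + 8 \left(- \frac{1}{16}\right)\right) 6 = \left(- \frac{8}{3} - \frac{1}{2}\right) 6 = \left(- \frac{19}{6}\right) 6 = -19$)
$\frac{P}{4460} - \frac{14425}{-57 - 1428} = - \frac{19}{4460} - \frac{14425}{-57 - 1428} = \left(-19\right) \frac{1}{4460} - \frac{14425}{-57 - 1428} = - \frac{19}{4460} - \frac{14425}{-1485} = - \frac{19}{4460} - - \frac{2885}{297} = - \frac{19}{4460} + \frac{2885}{297} = \frac{12861457}{1324620}$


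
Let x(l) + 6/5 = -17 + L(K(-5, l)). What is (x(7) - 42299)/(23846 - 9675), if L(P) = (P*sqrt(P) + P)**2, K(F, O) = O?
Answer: -209626/70855 + 98*sqrt(7)/14171 ≈ -2.9402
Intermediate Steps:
L(P) = (P + P**(3/2))**2 (L(P) = (P**(3/2) + P)**2 = (P + P**(3/2))**2)
x(l) = -91/5 + (l + l**(3/2))**2 (x(l) = -6/5 + (-17 + (l + l**(3/2))**2) = -91/5 + (l + l**(3/2))**2)
(x(7) - 42299)/(23846 - 9675) = ((-91/5 + (7 + 7**(3/2))**2) - 42299)/(23846 - 9675) = ((-91/5 + (7 + 7*sqrt(7))**2) - 42299)/14171 = (-211586/5 + (7 + 7*sqrt(7))**2)*(1/14171) = -211586/70855 + (7 + 7*sqrt(7))**2/14171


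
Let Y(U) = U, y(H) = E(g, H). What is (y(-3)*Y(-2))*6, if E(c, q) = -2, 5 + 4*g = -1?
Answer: 24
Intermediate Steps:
g = -3/2 (g = -5/4 + (¼)*(-1) = -5/4 - ¼ = -3/2 ≈ -1.5000)
y(H) = -2
(y(-3)*Y(-2))*6 = -2*(-2)*6 = 4*6 = 24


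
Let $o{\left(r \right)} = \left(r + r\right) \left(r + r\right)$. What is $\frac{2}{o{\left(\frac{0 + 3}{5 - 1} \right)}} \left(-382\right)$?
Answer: $- \frac{3056}{9} \approx -339.56$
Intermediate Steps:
$o{\left(r \right)} = 4 r^{2}$ ($o{\left(r \right)} = 2 r 2 r = 4 r^{2}$)
$\frac{2}{o{\left(\frac{0 + 3}{5 - 1} \right)}} \left(-382\right) = \frac{2}{4 \left(\frac{0 + 3}{5 - 1}\right)^{2}} \left(-382\right) = \frac{2}{4 \left(\frac{3}{4}\right)^{2}} \left(-382\right) = \frac{2}{4 \cdot \frac{9}{16}} \left(-382\right) = \frac{2}{\frac{9}{4}} \left(-382\right) = 2 \cdot \frac{4}{9} \left(-382\right) = \frac{8}{9} \left(-382\right) = - \frac{3056}{9}$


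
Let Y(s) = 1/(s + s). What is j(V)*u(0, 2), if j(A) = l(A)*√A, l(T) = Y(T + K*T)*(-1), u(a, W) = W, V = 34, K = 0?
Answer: -√34/34 ≈ -0.17150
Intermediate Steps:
Y(s) = 1/(2*s)
l(T) = -1/(2*T) (l(T) = (1/(2*(T + 0*T)))*(-1) = (1/(2*(T + 0)))*(-1) = (1/(2*T))*(-1) = -1/(2*T))
j(A) = -1/(2*√A) (j(A) = (-1/(2*A))*√A = -1/(2*√A))
j(V)*u(0, 2) = -√34/68*2 = -√34/34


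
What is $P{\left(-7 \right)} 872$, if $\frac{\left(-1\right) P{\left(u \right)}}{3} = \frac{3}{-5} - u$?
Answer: $- \frac{83712}{5} \approx -16742.0$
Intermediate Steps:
$P{\left(u \right)} = \frac{9}{5} + 3 u$ ($P{\left(u \right)} = - 3 \left(\frac{3}{-5} - u\right) = - 3 \left(3 \left(- \frac{1}{5}\right) - u\right) = - 3 \left(- \frac{3}{5} - u\right) = \frac{9}{5} + 3 u$)
$P{\left(-7 \right)} 872 = \left(\frac{9}{5} + 3 \left(-7\right)\right) 872 = \left(\frac{9}{5} - 21\right) 872 = \left(- \frac{96}{5}\right) 872 = - \frac{83712}{5}$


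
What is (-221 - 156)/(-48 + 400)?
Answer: -377/352 ≈ -1.0710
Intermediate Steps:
(-221 - 156)/(-48 + 400) = -377/352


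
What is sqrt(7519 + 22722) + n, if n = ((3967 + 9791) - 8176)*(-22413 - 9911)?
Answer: -180432568 + sqrt(30241) ≈ -1.8043e+8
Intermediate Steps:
n = -180432568 (n = (13758 - 8176)*(-32324) = 5582*(-32324) = -180432568)
sqrt(7519 + 22722) + n = sqrt(7519 + 22722) - 180432568 = sqrt(30241) - 180432568 = -180432568 + sqrt(30241)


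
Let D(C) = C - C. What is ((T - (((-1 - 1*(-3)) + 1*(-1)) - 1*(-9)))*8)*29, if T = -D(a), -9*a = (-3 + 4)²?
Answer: -2320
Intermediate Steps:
a = -⅑ (a = -(-3 + 4)²/9 = -⅑*1² = -⅑*1 = -⅑ ≈ -0.11111)
D(C) = 0
T = 0 (T = -1*0 = 0)
((T - (((-1 - 1*(-3)) + 1*(-1)) - 1*(-9)))*8)*29 = ((0 - (((-1 - 1*(-3)) + 1*(-1)) - 1*(-9)))*8)*29 = ((0 - (((-1 + 3) - 1) + 9))*8)*29 = ((0 - ((2 - 1) + 9))*8)*29 = ((0 - (1 + 9))*8)*29 = ((0 - 1*10)*8)*29 = ((0 - 10)*8)*29 = -10*8*29 = -80*29 = -2320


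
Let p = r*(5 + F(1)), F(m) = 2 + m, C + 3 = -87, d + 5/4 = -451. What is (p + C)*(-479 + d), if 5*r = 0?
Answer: 167625/2 ≈ 83813.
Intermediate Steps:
d = -1809/4 (d = -5/4 - 451 = -1809/4 ≈ -452.25)
C = -90 (C = -3 - 87 = -90)
r = 0 (r = (⅕)*0 = 0)
p = 0 (p = 0*(5 + (2 + 1)) = 0*(5 + 3) = 0*8 = 0)
(p + C)*(-479 + d) = (0 - 90)*(-479 - 1809/4) = -90*(-3725/4) = 167625/2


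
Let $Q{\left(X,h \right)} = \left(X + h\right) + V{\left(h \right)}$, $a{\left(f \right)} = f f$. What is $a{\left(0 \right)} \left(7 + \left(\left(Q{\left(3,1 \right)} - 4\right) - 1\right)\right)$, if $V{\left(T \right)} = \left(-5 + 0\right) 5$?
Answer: $0$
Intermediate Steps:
$a{\left(f \right)} = f^{2}$
$V{\left(T \right)} = -25$ ($V{\left(T \right)} = \left(-5\right) 5 = -25$)
$Q{\left(X,h \right)} = -25 + X + h$ ($Q{\left(X,h \right)} = \left(X + h\right) - 25 = -25 + X + h$)
$a{\left(0 \right)} \left(7 + \left(\left(Q{\left(3,1 \right)} - 4\right) - 1\right)\right) = 0^{2} \left(7 + \left(\left(\left(-25 + 3 + 1\right) - 4\right) - 1\right)\right) = 0 \left(7 - 26\right) = 0 \left(-19\right) = 0$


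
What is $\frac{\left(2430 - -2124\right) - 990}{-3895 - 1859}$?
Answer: $- \frac{594}{959} \approx -0.6194$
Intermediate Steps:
$\frac{\left(2430 - -2124\right) - 990}{-3895 - 1859} = \frac{\left(2430 + 2124\right) - 990}{-5754} = \left(4554 - 990\right) \left(- \frac{1}{5754}\right) = 3564 \left(- \frac{1}{5754}\right) = - \frac{594}{959}$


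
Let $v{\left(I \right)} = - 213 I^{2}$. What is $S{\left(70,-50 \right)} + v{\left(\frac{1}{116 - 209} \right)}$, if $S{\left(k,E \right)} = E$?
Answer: $- \frac{144221}{2883} \approx -50.025$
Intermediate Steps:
$S{\left(70,-50 \right)} + v{\left(\frac{1}{116 - 209} \right)} = -50 - 213 \left(\frac{1}{116 - 209}\right)^{2} = -50 - 213 \left(\frac{1}{-93}\right)^{2} = -50 - 213 \left(- \frac{1}{93}\right)^{2} = -50 - \frac{71}{2883} = - \frac{144221}{2883}$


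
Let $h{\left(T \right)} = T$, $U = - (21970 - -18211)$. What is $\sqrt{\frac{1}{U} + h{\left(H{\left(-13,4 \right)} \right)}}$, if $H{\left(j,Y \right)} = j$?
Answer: $\frac{i \sqrt{20988706074}}{40181} \approx 3.6056 i$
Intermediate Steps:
$U = -40181$ ($U = - (21970 + 18211) = \left(-1\right) 40181 = -40181$)
$\sqrt{\frac{1}{U} + h{\left(H{\left(-13,4 \right)} \right)}} = \sqrt{\frac{1}{-40181} - 13} = \sqrt{- \frac{1}{40181} - 13} = \sqrt{- \frac{522354}{40181}} = \frac{i \sqrt{20988706074}}{40181}$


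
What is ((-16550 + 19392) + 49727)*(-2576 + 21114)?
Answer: 974524122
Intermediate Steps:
((-16550 + 19392) + 49727)*(-2576 + 21114) = (2842 + 49727)*18538 = 52569*18538 = 974524122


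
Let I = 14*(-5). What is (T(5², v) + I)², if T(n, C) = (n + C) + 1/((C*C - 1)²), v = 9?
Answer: 53083699201/40960000 ≈ 1296.0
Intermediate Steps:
T(n, C) = C + n + (-1 + C²)⁻² (T(n, C) = (C + n) + 1/((C² - 1)²) = (C + n) + 1/((-1 + C²)²) = (C + n) + (-1 + C²)⁻² = C + n + (-1 + C²)⁻²)
I = -70
(T(5², v) + I)² = ((9 + 5² + (-1 + 9²)⁻²) - 70)² = ((9 + 25 + (-1 + 81)⁻²) - 70)² = ((9 + 25 + 80⁻²) - 70)² = ((9 + 25 + 1/6400) - 70)² = (217601/6400 - 70)² = (-230399/6400)² = 53083699201/40960000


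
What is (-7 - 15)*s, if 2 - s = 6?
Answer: 88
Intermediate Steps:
s = -4 (s = 2 - 1*6 = 2 - 6 = -4)
(-7 - 15)*s = (-7 - 15)*(-4) = -22*(-4) = 88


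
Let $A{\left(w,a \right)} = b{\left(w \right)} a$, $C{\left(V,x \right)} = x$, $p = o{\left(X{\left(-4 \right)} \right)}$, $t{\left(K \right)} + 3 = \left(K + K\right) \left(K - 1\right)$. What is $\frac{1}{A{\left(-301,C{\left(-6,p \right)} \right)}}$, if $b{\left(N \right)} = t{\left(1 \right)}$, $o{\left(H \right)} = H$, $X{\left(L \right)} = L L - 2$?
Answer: $- \frac{1}{42} \approx -0.02381$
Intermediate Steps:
$X{\left(L \right)} = -2 + L^{2}$ ($X{\left(L \right)} = L^{2} - 2 = -2 + L^{2}$)
$t{\left(K \right)} = -3 + 2 K \left(-1 + K\right)$ ($t{\left(K \right)} = -3 + \left(K + K\right) \left(K - 1\right) = -3 + 2 K \left(-1 + K\right)$)
$b{\left(N \right)} = -3$ ($b{\left(N \right)} = -3 - 2 + 2 \cdot 1^{2} = -3 - 2 + 2 \cdot 1 = -3 - 2 + 2 = -3$)
$p = 14$ ($p = -2 + \left(-4\right)^{2} = -2 + 16 = 14$)
$A{\left(w,a \right)} = - 3 a$
$\frac{1}{A{\left(-301,C{\left(-6,p \right)} \right)}} = \frac{1}{\left(-3\right) 14} = \frac{1}{-42} = - \frac{1}{42}$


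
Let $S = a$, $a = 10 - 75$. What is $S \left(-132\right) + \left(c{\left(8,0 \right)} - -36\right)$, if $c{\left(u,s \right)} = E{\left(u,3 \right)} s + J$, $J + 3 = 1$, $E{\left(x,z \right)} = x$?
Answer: $8614$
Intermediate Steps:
$J = -2$ ($J = -3 + 1 = -2$)
$a = -65$
$c{\left(u,s \right)} = -2 + s u$ ($c{\left(u,s \right)} = u s - 2 = s u - 2 = -2 + s u$)
$S = -65$
$S \left(-132\right) + \left(c{\left(8,0 \right)} - -36\right) = \left(-65\right) \left(-132\right) + \left(\left(-2 + 0 \cdot 8\right) - -36\right) = 8580 + \left(\left(-2 + 0\right) + 36\right) = 8580 + \left(-2 + 36\right) = 8580 + 34 = 8614$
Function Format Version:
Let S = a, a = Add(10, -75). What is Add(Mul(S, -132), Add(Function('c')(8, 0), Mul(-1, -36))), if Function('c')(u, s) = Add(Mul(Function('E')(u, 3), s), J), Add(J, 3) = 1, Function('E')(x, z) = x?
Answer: 8614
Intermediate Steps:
J = -2 (J = Add(-3, 1) = -2)
a = -65
Function('c')(u, s) = Add(-2, Mul(s, u)) (Function('c')(u, s) = Add(Mul(u, s), -2) = Add(Mul(s, u), -2) = Add(-2, Mul(s, u)))
S = -65
Add(Mul(S, -132), Add(Function('c')(8, 0), Mul(-1, -36))) = Add(Mul(-65, -132), Add(Add(-2, Mul(0, 8)), Mul(-1, -36))) = Add(8580, Add(Add(-2, 0), 36)) = Add(8580, Add(-2, 36)) = Add(8580, 34) = 8614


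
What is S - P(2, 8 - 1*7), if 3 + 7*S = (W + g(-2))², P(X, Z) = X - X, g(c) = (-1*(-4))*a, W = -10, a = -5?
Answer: 897/7 ≈ 128.14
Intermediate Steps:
g(c) = -20 (g(c) = -1*(-4)*(-5) = 4*(-5) = -20)
P(X, Z) = 0
S = 897/7 (S = -3/7 + (-10 - 20)²/7 = -3/7 + (⅐)*(-30)² = -3/7 + (⅐)*900 = -3/7 + 900/7 = 897/7 ≈ 128.14)
S - P(2, 8 - 1*7) = 897/7 - 1*0 = 897/7 + 0 = 897/7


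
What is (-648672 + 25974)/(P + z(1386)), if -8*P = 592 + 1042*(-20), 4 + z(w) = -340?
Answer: -207566/729 ≈ -284.73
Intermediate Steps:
z(w) = -344 (z(w) = -4 - 340 = -344)
P = 2531 (P = -(592 + 1042*(-20))/8 = -(592 - 20840)/8 = -1/8*(-20248) = 2531)
(-648672 + 25974)/(P + z(1386)) = (-648672 + 25974)/(2531 - 344) = -622698/2187 = -622698*1/2187 = -207566/729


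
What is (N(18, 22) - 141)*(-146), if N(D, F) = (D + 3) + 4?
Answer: 16936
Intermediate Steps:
N(D, F) = 7 + D (N(D, F) = (3 + D) + 4 = 7 + D)
(N(18, 22) - 141)*(-146) = ((7 + 18) - 141)*(-146) = (25 - 141)*(-146) = -116*(-146) = 16936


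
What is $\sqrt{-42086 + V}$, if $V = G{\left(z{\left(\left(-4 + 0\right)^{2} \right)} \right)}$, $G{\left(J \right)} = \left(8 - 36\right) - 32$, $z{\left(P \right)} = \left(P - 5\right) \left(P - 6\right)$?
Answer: $i \sqrt{42146} \approx 205.29 i$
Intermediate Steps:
$z{\left(P \right)} = \left(-6 + P\right) \left(-5 + P\right)$ ($z{\left(P \right)} = \left(-5 + P\right) \left(-6 + P\right) = \left(-6 + P\right) \left(-5 + P\right)$)
$G{\left(J \right)} = -60$ ($G{\left(J \right)} = -28 - 32 = -60$)
$V = -60$
$\sqrt{-42086 + V} = \sqrt{-42086 - 60} = \sqrt{-42146} = i \sqrt{42146}$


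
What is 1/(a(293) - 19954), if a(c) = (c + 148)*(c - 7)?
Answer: 1/106172 ≈ 9.4187e-6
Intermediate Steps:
a(c) = (-7 + c)*(148 + c) (a(c) = (148 + c)*(-7 + c) = (-7 + c)*(148 + c))
1/(a(293) - 19954) = 1/((-1036 + 293² + 141*293) - 19954) = 1/((-1036 + 85849 + 41313) - 19954) = 1/(126126 - 19954) = 1/106172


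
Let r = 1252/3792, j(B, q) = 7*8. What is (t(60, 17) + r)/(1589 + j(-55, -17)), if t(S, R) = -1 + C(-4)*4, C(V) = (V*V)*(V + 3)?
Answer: -61307/1559460 ≈ -0.039313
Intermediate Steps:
C(V) = V²*(3 + V)
j(B, q) = 56
t(S, R) = -65 (t(S, R) = -1 + ((-4)²*(3 - 4))*4 = -1 + (16*(-1))*4 = -1 - 16*4 = -1 - 64 = -65)
r = 313/948 (r = 1252*(1/3792) = 313/948 ≈ 0.33017)
(t(60, 17) + r)/(1589 + j(-55, -17)) = (-65 + 313/948)/(1589 + 56) = -61307/948/1645 = -61307/948*1/1645 = -61307/1559460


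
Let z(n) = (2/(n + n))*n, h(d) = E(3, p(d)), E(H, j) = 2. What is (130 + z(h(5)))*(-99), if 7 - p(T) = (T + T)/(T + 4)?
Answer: -12969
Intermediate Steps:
p(T) = 7 - 2*T/(4 + T) (p(T) = 7 - (T + T)/(T + 4) = 7 - 2*T/(4 + T))
h(d) = 2
z(n) = 1 (z(n) = (2/((2*n)))*n = (2*(1/(2*n)))*n = n/n = 1)
(130 + z(h(5)))*(-99) = (130 + 1)*(-99) = 131*(-99) = -12969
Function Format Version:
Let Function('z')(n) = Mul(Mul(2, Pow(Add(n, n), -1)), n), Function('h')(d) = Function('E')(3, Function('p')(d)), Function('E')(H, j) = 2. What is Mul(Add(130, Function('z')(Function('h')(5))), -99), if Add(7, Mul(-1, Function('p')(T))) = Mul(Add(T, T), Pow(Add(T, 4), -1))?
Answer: -12969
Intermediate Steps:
Function('p')(T) = Add(7, Mul(-2, T, Pow(Add(4, T), -1))) (Function('p')(T) = Add(7, Mul(-1, Mul(Add(T, T), Pow(Add(T, 4), -1)))) = Add(7, Mul(-1, Mul(Mul(2, T), Pow(Add(4, T), -1)))) = Add(7, Mul(-1, Mul(2, T, Pow(Add(4, T), -1)))) = Add(7, Mul(-2, T, Pow(Add(4, T), -1))))
Function('h')(d) = 2
Function('z')(n) = 1 (Function('z')(n) = Mul(Mul(2, Pow(Mul(2, n), -1)), n) = Mul(Mul(2, Mul(Rational(1, 2), Pow(n, -1))), n) = Mul(Pow(n, -1), n) = 1)
Mul(Add(130, Function('z')(Function('h')(5))), -99) = Mul(Add(130, 1), -99) = Mul(131, -99) = -12969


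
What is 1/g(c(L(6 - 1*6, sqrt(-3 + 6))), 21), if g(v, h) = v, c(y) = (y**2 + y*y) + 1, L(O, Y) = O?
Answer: 1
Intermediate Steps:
c(y) = 1 + 2*y**2 (c(y) = (y**2 + y**2) + 1 = 2*y**2 + 1 = 1 + 2*y**2)
1/g(c(L(6 - 1*6, sqrt(-3 + 6))), 21) = 1/(1 + 2*(6 - 1*6)**2) = 1/(1 + 2*(6 - 6)**2) = 1/(1 + 2*0**2) = 1/(1 + 2*0) = 1/(1 + 0) = 1/1 = 1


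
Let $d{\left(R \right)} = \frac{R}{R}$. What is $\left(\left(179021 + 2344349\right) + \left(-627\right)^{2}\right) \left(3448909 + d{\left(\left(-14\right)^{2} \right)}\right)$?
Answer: $10058742566090$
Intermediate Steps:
$d{\left(R \right)} = 1$
$\left(\left(179021 + 2344349\right) + \left(-627\right)^{2}\right) \left(3448909 + d{\left(\left(-14\right)^{2} \right)}\right) = \left(\left(179021 + 2344349\right) + \left(-627\right)^{2}\right) \left(3448909 + 1\right) = \left(2523370 + 393129\right) 3448910 = 2916499 \cdot 3448910 = 10058742566090$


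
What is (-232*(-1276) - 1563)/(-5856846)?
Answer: -294469/5856846 ≈ -0.050278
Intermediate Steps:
(-232*(-1276) - 1563)/(-5856846) = (296032 - 1563)*(-1/5856846) = 294469*(-1/5856846) = -294469/5856846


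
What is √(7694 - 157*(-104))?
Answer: √24022 ≈ 154.99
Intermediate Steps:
√(7694 - 157*(-104)) = √(7694 + 16328) = √24022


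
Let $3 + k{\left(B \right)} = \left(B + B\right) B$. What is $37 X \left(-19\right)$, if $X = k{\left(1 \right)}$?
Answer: $703$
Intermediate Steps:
$k{\left(B \right)} = -3 + 2 B^{2}$ ($k{\left(B \right)} = -3 + \left(B + B\right) B = -3 + 2 B B = -3 + 2 B^{2}$)
$X = -1$ ($X = -3 + 2 \cdot 1^{2} = -3 + 2 \cdot 1 = -3 + 2 = -1$)
$37 X \left(-19\right) = 37 \left(-1\right) \left(-19\right) = \left(-37\right) \left(-19\right) = 703$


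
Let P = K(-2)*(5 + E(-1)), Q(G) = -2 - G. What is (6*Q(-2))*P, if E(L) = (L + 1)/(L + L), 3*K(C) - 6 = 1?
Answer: 0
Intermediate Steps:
K(C) = 7/3 (K(C) = 2 + (⅓)*1 = 2 + ⅓ = 7/3)
E(L) = (1 + L)/(2*L) (E(L) = (1 + L)/((2*L)) = (1 + L)*(1/(2*L)) = (1 + L)/(2*L))
P = 35/3 (P = 7*(5 + (½)*(1 - 1)/(-1))/3 = 7*(5 + (½)*(-1)*0)/3 = 7*(5 + 0)/3 = (7/3)*5 = 35/3 ≈ 11.667)
(6*Q(-2))*P = (6*(-2 - 1*(-2)))*(35/3) = (6*(-2 + 2))*(35/3) = (6*0)*(35/3) = 0*(35/3) = 0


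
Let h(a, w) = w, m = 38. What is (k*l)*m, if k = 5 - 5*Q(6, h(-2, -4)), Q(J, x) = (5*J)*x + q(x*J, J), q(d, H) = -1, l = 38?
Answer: 880840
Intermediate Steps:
Q(J, x) = -1 + 5*J*x (Q(J, x) = (5*J)*x - 1 = 5*J*x - 1 = -1 + 5*J*x)
k = 610 (k = 5 - 5*(-1 + 5*6*(-4)) = 5 - 5*(-1 - 120) = 5 - 5*(-121) = 5 + 605 = 610)
(k*l)*m = (610*38)*38 = 23180*38 = 880840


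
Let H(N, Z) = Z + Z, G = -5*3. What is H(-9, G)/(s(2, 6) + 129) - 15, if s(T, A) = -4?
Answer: -381/25 ≈ -15.240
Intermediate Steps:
G = -15
H(N, Z) = 2*Z
H(-9, G)/(s(2, 6) + 129) - 15 = (2*(-15))/(-4 + 129) - 15 = -30/125 - 15 = -30*1/125 - 15 = -6/25 - 15 = -381/25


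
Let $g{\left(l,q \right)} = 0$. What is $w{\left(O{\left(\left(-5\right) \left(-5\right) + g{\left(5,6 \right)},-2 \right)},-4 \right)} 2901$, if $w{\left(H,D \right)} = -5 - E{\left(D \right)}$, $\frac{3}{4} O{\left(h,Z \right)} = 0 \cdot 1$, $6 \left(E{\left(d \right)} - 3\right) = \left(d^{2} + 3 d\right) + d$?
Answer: $-23208$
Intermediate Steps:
$E{\left(d \right)} = 3 + \frac{d^{2}}{6} + \frac{2 d}{3}$ ($E{\left(d \right)} = 3 + \frac{\left(d^{2} + 3 d\right) + d}{6} = 3 + \frac{d^{2} + 4 d}{6} = 3 + \left(\frac{d^{2}}{6} + \frac{2 d}{3}\right) = 3 + \frac{d^{2}}{6} + \frac{2 d}{3}$)
$O{\left(h,Z \right)} = 0$ ($O{\left(h,Z \right)} = \frac{4 \cdot 0 \cdot 1}{3} = \frac{4}{3} \cdot 0 = 0$)
$w{\left(H,D \right)} = -8 - \frac{2 D}{3} - \frac{D^{2}}{6}$ ($w{\left(H,D \right)} = -5 - \left(3 + \frac{D^{2}}{6} + \frac{2 D}{3}\right) = -8 - \frac{2 D}{3} - \frac{D^{2}}{6}$)
$w{\left(O{\left(\left(-5\right) \left(-5\right) + g{\left(5,6 \right)},-2 \right)},-4 \right)} 2901 = \left(-8 - - \frac{8}{3} - \frac{\left(-4\right)^{2}}{6}\right) 2901 = \left(-8 + \frac{8}{3} - \frac{8}{3}\right) 2901 = \left(-8\right) 2901 = -23208$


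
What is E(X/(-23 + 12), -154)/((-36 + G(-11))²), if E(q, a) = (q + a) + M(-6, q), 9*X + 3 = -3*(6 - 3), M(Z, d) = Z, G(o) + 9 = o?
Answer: -1319/25872 ≈ -0.050982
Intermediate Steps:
G(o) = -9 + o
X = -4/3 (X = -⅓ + (-3*(6 - 3))/9 = -⅓ + (-3*3)/9 = -⅓ + (⅑)*(-9) = -⅓ - 1 = -4/3 ≈ -1.3333)
E(q, a) = -6 + a + q (E(q, a) = (q + a) - 6 = (a + q) - 6 = -6 + a + q)
E(X/(-23 + 12), -154)/((-36 + G(-11))²) = (-6 - 154 - 4/(3*(-23 + 12)))/((-36 + (-9 - 11))²) = (-6 - 154 - 4/3/(-11))/((-36 - 20)²) = (-6 - 154 - 4/3*(-1/11))/((-56)²) = (-6 - 154 + 4/33)/3136 = -5276/33*1/3136 = -1319/25872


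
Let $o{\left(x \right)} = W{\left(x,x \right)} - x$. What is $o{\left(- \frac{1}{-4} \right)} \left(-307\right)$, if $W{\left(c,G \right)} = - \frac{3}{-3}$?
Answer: $- \frac{921}{4} \approx -230.25$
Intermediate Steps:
$W{\left(c,G \right)} = 1$ ($W{\left(c,G \right)} = \left(-3\right) \left(- \frac{1}{3}\right) = 1$)
$o{\left(x \right)} = 1 - x$
$o{\left(- \frac{1}{-4} \right)} \left(-307\right) = \left(1 - - \frac{1}{-4}\right) \left(-307\right) = \left(1 - \left(-1\right) \left(- \frac{1}{4}\right)\right) \left(-307\right) = \left(1 - \frac{1}{4}\right) \left(-307\right) = \frac{3}{4} \left(-307\right) = - \frac{921}{4}$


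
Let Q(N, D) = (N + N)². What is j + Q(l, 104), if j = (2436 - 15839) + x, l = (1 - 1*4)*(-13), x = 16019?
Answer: 8700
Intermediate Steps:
l = 39 (l = (1 - 4)*(-13) = -3*(-13) = 39)
Q(N, D) = 4*N² (Q(N, D) = (2*N)² = 4*N²)
j = 2616 (j = (2436 - 15839) + 16019 = -13403 + 16019 = 2616)
j + Q(l, 104) = 2616 + 4*39² = 2616 + 4*1521 = 2616 + 6084 = 8700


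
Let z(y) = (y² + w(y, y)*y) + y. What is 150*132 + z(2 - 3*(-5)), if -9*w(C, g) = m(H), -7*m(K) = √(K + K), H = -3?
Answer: 20106 + 17*I*√6/63 ≈ 20106.0 + 0.66097*I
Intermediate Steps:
m(K) = -√2*√K/7 (m(K) = -√(K + K)/7 = -√2*√K/7)
w(C, g) = I*√6/63 (w(C, g) = -(-1)*√2*√(-3)/63 = -(-1)*√2*I*√3/63 = -(-1)*I*√6/63 = I*√6/63)
z(y) = y + y² + I*y*√6/63 (z(y) = (y² + (I*√6/63)*y) + y = (y² + I*y*√6/63) + y = y + y² + I*y*√6/63)
150*132 + z(2 - 3*(-5)) = 150*132 + (2 - 3*(-5))*(63 + 63*(2 - 3*(-5)) + I*√6)/63 = 19800 + (2 + 15)*(63 + 63*(2 + 15) + I*√6)/63 = 19800 + (1/63)*17*(63 + 63*17 + I*√6) = 19800 + (1/63)*17*(63 + 1071 + I*√6) = 19800 + (1/63)*17*(1134 + I*√6) = 19800 + (306 + 17*I*√6/63) = 20106 + 17*I*√6/63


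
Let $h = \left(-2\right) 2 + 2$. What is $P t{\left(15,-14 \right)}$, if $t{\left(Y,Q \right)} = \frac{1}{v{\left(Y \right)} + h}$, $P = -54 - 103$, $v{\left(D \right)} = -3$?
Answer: $\frac{157}{5} \approx 31.4$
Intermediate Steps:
$h = -2$ ($h = -4 + 2 = -2$)
$P = -157$ ($P = -54 - 103 = -157$)
$t{\left(Y,Q \right)} = - \frac{1}{5}$ ($t{\left(Y,Q \right)} = \frac{1}{-3 - 2} = \frac{1}{-5} = - \frac{1}{5}$)
$P t{\left(15,-14 \right)} = \left(-157\right) \left(- \frac{1}{5}\right) = \frac{157}{5}$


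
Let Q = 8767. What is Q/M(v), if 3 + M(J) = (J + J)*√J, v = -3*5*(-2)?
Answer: 8767/35997 + 175340*√30/35997 ≈ 26.923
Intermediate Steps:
v = 30 (v = -15*(-2) = 30)
M(J) = -3 + 2*J^(3/2) (M(J) = -3 + (J + J)*√J = -3 + (2*J)*√J = -3 + 2*J^(3/2))
Q/M(v) = 8767/(-3 + 2*30^(3/2)) = 8767/(-3 + 2*(30*√30)) = 8767/(-3 + 60*√30)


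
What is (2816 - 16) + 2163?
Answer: 4963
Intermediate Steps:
(2816 - 16) + 2163 = 2800 + 2163 = 4963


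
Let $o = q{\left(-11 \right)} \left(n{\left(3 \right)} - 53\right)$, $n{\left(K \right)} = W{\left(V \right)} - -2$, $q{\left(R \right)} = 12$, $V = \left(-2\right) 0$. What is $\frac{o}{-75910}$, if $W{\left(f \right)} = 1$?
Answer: $\frac{60}{7591} \approx 0.0079041$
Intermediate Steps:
$V = 0$
$n{\left(K \right)} = 3$ ($n{\left(K \right)} = 1 - -2 = 1 + 2 = 3$)
$o = -600$ ($o = 12 \left(3 - 53\right) = 12 \left(-50\right) = -600$)
$\frac{o}{-75910} = - \frac{600}{-75910} = \left(-600\right) \left(- \frac{1}{75910}\right) = \frac{60}{7591}$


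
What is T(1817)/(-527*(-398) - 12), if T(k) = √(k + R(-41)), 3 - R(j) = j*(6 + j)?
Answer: √385/209734 ≈ 9.3554e-5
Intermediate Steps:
R(j) = 3 - j*(6 + j)
T(k) = √(-1432 + k) (T(k) = √(k + (3 - 1*(-41)² - 6*(-41))) = √(k + (3 - 1*1681 + 246)) = √(k + (3 - 1681 + 246)) = √(k - 1432) = √(-1432 + k))
T(1817)/(-527*(-398) - 12) = √(-1432 + 1817)/(-527*(-398) - 12) = √385/(209746 - 12) = √385/209734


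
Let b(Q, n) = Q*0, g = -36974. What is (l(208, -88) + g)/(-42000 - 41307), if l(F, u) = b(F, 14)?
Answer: 5282/11901 ≈ 0.44383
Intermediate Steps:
b(Q, n) = 0
l(F, u) = 0
(l(208, -88) + g)/(-42000 - 41307) = (0 - 36974)/(-42000 - 41307) = -36974/(-83307) = -36974*(-1/83307) = 5282/11901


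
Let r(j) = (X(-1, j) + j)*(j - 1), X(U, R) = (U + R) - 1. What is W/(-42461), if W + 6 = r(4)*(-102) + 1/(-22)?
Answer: 40525/934142 ≈ 0.043382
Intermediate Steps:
X(U, R) = -1 + R + U (X(U, R) = (R + U) - 1 = -1 + R + U)
r(j) = (-1 + j)*(-2 + 2*j) (r(j) = ((-1 + j - 1) + j)*(j - 1) = ((-2 + j) + j)*(-1 + j) = (-2 + 2*j)*(-1 + j) = (-1 + j)*(-2 + 2*j))
W = -40525/22 (W = -6 + ((2 - 4*4 + 2*4²)*(-102) + 1/(-22)) = -6 + ((2 - 16 + 2*16)*(-102) - 1/22) = -6 + ((2 - 16 + 32)*(-102) - 1/22) = -6 + (18*(-102) - 1/22) = -6 + (-1836 - 1/22) = -6 - 40393/22 = -40525/22 ≈ -1842.0)
W/(-42461) = -40525/22/(-42461) = -40525/22*(-1/42461) = 40525/934142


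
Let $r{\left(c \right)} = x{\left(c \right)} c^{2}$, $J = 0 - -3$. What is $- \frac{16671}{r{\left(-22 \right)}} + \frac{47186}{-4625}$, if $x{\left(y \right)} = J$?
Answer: $- \frac{48539149}{2238500} \approx -21.684$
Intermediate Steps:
$J = 3$ ($J = 0 + 3 = 3$)
$x{\left(y \right)} = 3$
$r{\left(c \right)} = 3 c^{2}$
$- \frac{16671}{r{\left(-22 \right)}} + \frac{47186}{-4625} = - \frac{16671}{3 \left(-22\right)^{2}} + \frac{47186}{-4625} = - \frac{16671}{3 \cdot 484} + 47186 \left(- \frac{1}{4625}\right) = - \frac{16671}{1452} - \frac{47186}{4625} = \left(-16671\right) \frac{1}{1452} - \frac{47186}{4625} = - \frac{5557}{484} - \frac{47186}{4625} = - \frac{48539149}{2238500}$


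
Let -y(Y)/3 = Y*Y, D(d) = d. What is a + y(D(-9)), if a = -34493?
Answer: -34736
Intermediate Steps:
y(Y) = -3*Y² (y(Y) = -3*Y*Y = -3*Y²)
a + y(D(-9)) = -34493 - 3*(-9)² = -34493 - 3*81 = -34493 - 243 = -34736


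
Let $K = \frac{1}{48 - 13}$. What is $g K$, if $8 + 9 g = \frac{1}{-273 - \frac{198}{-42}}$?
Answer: $- \frac{15031}{591570} \approx -0.025409$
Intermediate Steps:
$g = - \frac{15031}{16902}$ ($g = - \frac{8}{9} + \frac{1}{9 \left(-273 - \frac{198}{-42}\right)} = - \frac{8}{9} + \frac{1}{9 \left(-273 - - \frac{33}{7}\right)} = - \frac{8}{9} + \frac{1}{9 \left(-273 + \frac{33}{7}\right)} = - \frac{8}{9} + \frac{1}{9 \left(- \frac{1878}{7}\right)} = - \frac{8}{9} + \frac{1}{9} \left(- \frac{7}{1878}\right) = - \frac{8}{9} - \frac{7}{16902} = - \frac{15031}{16902} \approx -0.8893$)
$K = \frac{1}{35} \approx 0.028571$
$g K = \left(- \frac{15031}{16902}\right) \frac{1}{35} = - \frac{15031}{591570}$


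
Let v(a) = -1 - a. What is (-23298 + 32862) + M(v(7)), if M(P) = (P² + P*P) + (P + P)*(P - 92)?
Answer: 11292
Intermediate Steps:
M(P) = 2*P² + 2*P*(-92 + P) (M(P) = (P² + P²) + (2*P)*(-92 + P) = 2*P² + 2*P*(-92 + P))
(-23298 + 32862) + M(v(7)) = (-23298 + 32862) + 4*(-1 - 1*7)*(-46 + (-1 - 1*7)) = 9564 + 4*(-1 - 7)*(-46 + (-1 - 7)) = 9564 + 4*(-8)*(-46 - 8) = 9564 + 4*(-8)*(-54) = 9564 + 1728 = 11292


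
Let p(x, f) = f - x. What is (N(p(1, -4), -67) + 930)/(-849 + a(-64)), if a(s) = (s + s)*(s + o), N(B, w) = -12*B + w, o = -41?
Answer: 923/12591 ≈ 0.073306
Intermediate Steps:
N(B, w) = w - 12*B
a(s) = 2*s*(-41 + s) (a(s) = (s + s)*(s - 41) = (2*s)*(-41 + s) = 2*s*(-41 + s))
(N(p(1, -4), -67) + 930)/(-849 + a(-64)) = ((-67 - 12*(-4 - 1*1)) + 930)/(-849 + 2*(-64)*(-41 - 64)) = ((-67 - 12*(-4 - 1)) + 930)/(-849 + 2*(-64)*(-105)) = ((-67 - 12*(-5)) + 930)/(-849 + 13440) = ((-67 + 60) + 930)/12591 = (-7 + 930)*(1/12591) = 923*(1/12591) = 923/12591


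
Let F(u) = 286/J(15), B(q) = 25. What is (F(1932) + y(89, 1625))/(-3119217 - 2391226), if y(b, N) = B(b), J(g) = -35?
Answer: -589/192865505 ≈ -3.0539e-6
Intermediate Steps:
y(b, N) = 25
F(u) = -286/35 (F(u) = 286/(-35) = 286*(-1/35) = -286/35)
(F(1932) + y(89, 1625))/(-3119217 - 2391226) = (-286/35 + 25)/(-3119217 - 2391226) = (589/35)/(-5510443) = (589/35)*(-1/5510443) = -589/192865505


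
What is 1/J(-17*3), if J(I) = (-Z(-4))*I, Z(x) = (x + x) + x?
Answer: -1/612 ≈ -0.0016340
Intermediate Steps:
Z(x) = 3*x (Z(x) = 2*x + x = 3*x)
J(I) = 12*I (J(I) = (-3*(-4))*I = (-1*(-12))*I = 12*I)
1/J(-17*3) = 1/(12*(-17*3)) = 1/(12*(-51)) = 1/(-612) = -1/612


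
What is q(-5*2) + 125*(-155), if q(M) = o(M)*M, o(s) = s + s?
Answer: -19175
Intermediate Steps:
o(s) = 2*s
q(M) = 2*M² (q(M) = (2*M)*M = 2*M²)
q(-5*2) + 125*(-155) = 2*(-5*2)² + 125*(-155) = 2*(-10)² - 19375 = 2*100 - 19375 = 200 - 19375 = -19175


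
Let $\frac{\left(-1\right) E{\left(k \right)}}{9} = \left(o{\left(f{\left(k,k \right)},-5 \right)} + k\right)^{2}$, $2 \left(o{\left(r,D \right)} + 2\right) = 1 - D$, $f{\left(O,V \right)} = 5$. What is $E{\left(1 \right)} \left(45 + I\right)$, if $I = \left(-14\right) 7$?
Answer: $1908$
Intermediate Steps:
$o{\left(r,D \right)} = - \frac{3}{2} - \frac{D}{2}$ ($o{\left(r,D \right)} = -2 + \frac{1 - D}{2} = -2 - \left(- \frac{1}{2} + \frac{D}{2}\right) = - \frac{3}{2} - \frac{D}{2}$)
$E{\left(k \right)} = - 9 \left(1 + k\right)^{2}$ ($E{\left(k \right)} = - 9 \left(\left(- \frac{3}{2} - - \frac{5}{2}\right) + k\right)^{2} = - 9 \left(\left(- \frac{3}{2} + \frac{5}{2}\right) + k\right)^{2} = - 9 \left(1 + k\right)^{2}$)
$I = -98$
$E{\left(1 \right)} \left(45 + I\right) = - 9 \left(1 + 1\right)^{2} \left(45 - 98\right) = - 9 \cdot 2^{2} \left(-53\right) = \left(-9\right) 4 \left(-53\right) = \left(-36\right) \left(-53\right) = 1908$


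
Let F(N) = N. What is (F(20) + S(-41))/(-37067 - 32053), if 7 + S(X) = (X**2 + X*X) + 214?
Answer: -3589/69120 ≈ -0.051924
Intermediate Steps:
S(X) = 207 + 2*X**2 (S(X) = -7 + ((X**2 + X*X) + 214) = -7 + ((X**2 + X**2) + 214) = -7 + (2*X**2 + 214) = -7 + (214 + 2*X**2) = 207 + 2*X**2)
(F(20) + S(-41))/(-37067 - 32053) = (20 + (207 + 2*(-41)**2))/(-37067 - 32053) = (20 + (207 + 2*1681))/(-69120) = (20 + (207 + 3362))*(-1/69120) = (20 + 3569)*(-1/69120) = 3589*(-1/69120) = -3589/69120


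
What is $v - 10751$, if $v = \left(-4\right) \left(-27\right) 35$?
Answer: $-6971$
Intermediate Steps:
$v = 3780$ ($v = 108 \cdot 35 = 3780$)
$v - 10751 = 3780 - 10751 = -6971$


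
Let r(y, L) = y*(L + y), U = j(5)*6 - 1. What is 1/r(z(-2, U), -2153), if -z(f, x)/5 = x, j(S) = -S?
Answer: -1/309690 ≈ -3.2290e-6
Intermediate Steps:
U = -31 (U = -1*5*6 - 1 = -5*6 - 1 = -30 - 1 = -31)
z(f, x) = -5*x
1/r(z(-2, U), -2153) = 1/((-5*(-31))*(-2153 - 5*(-31))) = 1/(155*(-2153 + 155)) = 1/(155*(-1998)) = 1/(-309690) = -1/309690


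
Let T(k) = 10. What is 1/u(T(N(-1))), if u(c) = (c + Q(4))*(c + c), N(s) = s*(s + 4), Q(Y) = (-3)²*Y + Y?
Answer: 1/1000 ≈ 0.0010000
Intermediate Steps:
Q(Y) = 10*Y (Q(Y) = 9*Y + Y = 10*Y)
N(s) = s*(4 + s)
u(c) = 2*c*(40 + c) (u(c) = (c + 10*4)*(c + c) = (c + 40)*(2*c) = (40 + c)*(2*c) = 2*c*(40 + c))
1/u(T(N(-1))) = 1/(2*10*(40 + 10)) = 1/(2*10*50) = 1/1000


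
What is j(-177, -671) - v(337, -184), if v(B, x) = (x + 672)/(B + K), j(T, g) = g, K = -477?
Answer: -23363/35 ≈ -667.51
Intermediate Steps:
v(B, x) = (672 + x)/(-477 + B) (v(B, x) = (x + 672)/(B - 477) = (672 + x)/(-477 + B))
j(-177, -671) - v(337, -184) = -671 - (672 - 184)/(-477 + 337) = -671 - 488/(-140) = -671 - (-1)*488/140 = -671 - 1*(-122/35) = -671 + 122/35 = -23363/35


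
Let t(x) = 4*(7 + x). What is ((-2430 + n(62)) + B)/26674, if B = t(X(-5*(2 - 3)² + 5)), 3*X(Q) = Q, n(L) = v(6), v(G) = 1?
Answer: -2401/26674 ≈ -0.090013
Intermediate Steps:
n(L) = 1
X(Q) = Q/3
t(x) = 28 + 4*x
B = 28 (B = 28 + 4*((-5*(2 - 3)² + 5)/3) = 28 + 4*((-5*(-1)² + 5)/3) = 28 + 4*((-5*1 + 5)/3) = 28 + 4*((-5 + 5)/3) = 28 + 4*((⅓)*0) = 28 + 4*0 = 28 + 0 = 28)
((-2430 + n(62)) + B)/26674 = ((-2430 + 1) + 28)/26674 = (-2429 + 28)*(1/26674) = -2401*1/26674 = -2401/26674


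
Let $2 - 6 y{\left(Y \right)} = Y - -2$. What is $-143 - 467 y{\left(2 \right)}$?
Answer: $\frac{38}{3} \approx 12.667$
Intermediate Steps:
$y{\left(Y \right)} = - \frac{Y}{6}$ ($y{\left(Y \right)} = \frac{1}{3} - \frac{Y - -2}{6} = \frac{1}{3} - \frac{Y + 2}{6} = \frac{1}{3} - \frac{2 + Y}{6} = \frac{1}{3} - \left(\frac{1}{3} + \frac{Y}{6}\right) = - \frac{Y}{6}$)
$-143 - 467 y{\left(2 \right)} = -143 - 467 \left(\left(- \frac{1}{6}\right) 2\right) = -143 - - \frac{467}{3} = -143 + \frac{467}{3} = \frac{38}{3}$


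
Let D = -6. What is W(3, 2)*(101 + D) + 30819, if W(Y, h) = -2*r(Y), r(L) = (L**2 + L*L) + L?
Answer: 26829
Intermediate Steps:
r(L) = L + 2*L**2 (r(L) = (L**2 + L**2) + L = 2*L**2 + L = L + 2*L**2)
W(Y, h) = -2*Y*(1 + 2*Y)
W(3, 2)*(101 + D) + 30819 = (-2*3*(1 + 2*3))*(101 - 6) + 30819 = -2*3*(1 + 6)*95 + 30819 = -2*3*7*95 + 30819 = -42*95 + 30819 = -3990 + 30819 = 26829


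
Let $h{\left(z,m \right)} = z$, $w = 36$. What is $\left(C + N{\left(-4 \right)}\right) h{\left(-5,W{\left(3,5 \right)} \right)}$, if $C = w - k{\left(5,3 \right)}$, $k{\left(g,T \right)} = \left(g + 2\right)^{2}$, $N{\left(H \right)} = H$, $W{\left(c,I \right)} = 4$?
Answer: $85$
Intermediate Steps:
$k{\left(g,T \right)} = \left(2 + g\right)^{2}$
$C = -13$ ($C = 36 - \left(2 + 5\right)^{2} = 36 - 7^{2} = 36 - 49 = -13$)
$\left(C + N{\left(-4 \right)}\right) h{\left(-5,W{\left(3,5 \right)} \right)} = \left(-13 - 4\right) \left(-5\right) = \left(-17\right) \left(-5\right) = 85$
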